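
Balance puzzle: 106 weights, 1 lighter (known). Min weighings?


Each weighing has 3 outcomes (left heavy / balance / right heavy), so k weighings distinguish at most 3^k cases; splitting into three near-equal groups achieves this.
Need 3^k ≥ 106: 3^4 = 81 < 106 ≤ 3^5 = 243
k = ⌈log₃(106)⌉ = 5

5


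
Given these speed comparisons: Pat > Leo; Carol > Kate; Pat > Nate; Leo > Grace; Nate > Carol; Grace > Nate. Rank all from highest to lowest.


Constraints: Pat > Leo; Carol > Kate; Pat > Nate; Leo > Grace; Nate > Carol; Grace > Nate
Method: at each step, the next-highest is the one remaining person who never appears on the smaller side of a constraint between remaining people.
  Step 1: remaining {Grace, Carol, Nate, Leo, Pat, Kate}; on the smaller side: {Grace, Carol, Nate, Leo, Kate} → Pat is next (Pat > Leo; Pat > Nate).
  Step 2: remaining {Grace, Carol, Nate, Leo, Kate}; on the smaller side: {Grace, Carol, Nate, Kate} → Leo is next (Leo > Grace).
  Step 3: remaining {Grace, Carol, Nate, Kate}; on the smaller side: {Carol, Nate, Kate} → Grace is next (Grace > Nate).
  Step 4: remaining {Carol, Nate, Kate}; on the smaller side: {Carol, Kate} → Nate is next (Nate > Carol).
  Step 5: remaining {Carol, Kate}; on the smaller side: {Kate} → Carol is next (Carol > Kate).
  Step 6: only Kate remains → lowest.
Final ranking (highest to lowest):

Pat > Leo > Grace > Nate > Carol > Kate


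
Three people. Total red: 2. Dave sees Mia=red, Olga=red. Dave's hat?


Total red = 2, seen red = 2
Own red = 2 - 2 = 0
Dave's hat is blue.

blue


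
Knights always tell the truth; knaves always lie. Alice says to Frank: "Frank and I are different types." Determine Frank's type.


Alice says: "Frank and I are different types."
Case 1: Alice is a Knight (truth-teller)
  Statement is true → they ARE different → Frank is a Knave
Case 2: Alice is a Knave (liar)
  Statement is false → they are NOT different → Frank is a Knave
In both cases, Frank is a Knave.

Knave


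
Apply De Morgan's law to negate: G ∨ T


De Morgan's law: ¬(P ∨ Q) ≡ ¬P ∧ ¬Q
¬(G ∨ T) = ¬G ∧ ¬T

¬G ∧ ¬T


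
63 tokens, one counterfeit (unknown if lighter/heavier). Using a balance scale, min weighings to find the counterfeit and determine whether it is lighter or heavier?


Let n = 63. 126 possibilities (n tokens × lighter/heavier); each weighing has 3 outcomes.
Bound for k weighings: say the first weighing puts j tokens on each pan. If it tips, the 2j weighed tokens remain suspects (each with a known direction) and k-1 weighings give 3^(k-1) outcomes; 3^(k-1) is odd, so 2j ≤ 3^(k-1) - 1. If it balances, the n - 2j unweighed tokens remain with direction unknown: 2(n - 2j) ≤ 3^(k-1) - 1 by the same parity argument. Adding, n ≤ (3^(k-1) - 1) + (3^(k-1) - 1)/2 = (3^k - 3)/2, and the classical three-group strategy achieves this (3 tokens in 2 weighings, 12 in 3, 39 in 4, 120 in 5).
So we need the smallest k with (3^k - 3)/2 ≥ 63.
k = 4: (3^4 - 3)/2 = 39 < 63 ✗
k = 5: (3^5 - 3)/2 = 120 ≥ 63 ✓

5


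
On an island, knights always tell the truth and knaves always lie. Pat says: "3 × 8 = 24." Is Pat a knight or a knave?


Statement: "3 × 8 = 24."
Actual: 3 × 8 = 24
Claimed: 24
Statement is TRUE → Pat tells the truth → Knight

Knight


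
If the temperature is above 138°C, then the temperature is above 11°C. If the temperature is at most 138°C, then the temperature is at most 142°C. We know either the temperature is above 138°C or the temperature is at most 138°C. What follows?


Constructive dilemma: (P → Q) ∧ (R → S), P ∨ R ⊢ Q ∨ S
Premise 1: the temperature is above 138°C → the temperature is above 11°C
Premise 2: the temperature is at most 138°C → the temperature is at most 142°C
Premise 3: the temperature is above 138°C ∨ the temperature is at most 138°C
Case 1: Assuming the temperature is above 138°C, then by Premise 1, the temperature is above 11°C.
Case 2: Assuming the temperature is at most 138°C, then by Premise 2, the temperature is at most 142°C.
Since one of the temperature is above 138°C or the temperature is at most 138°C must hold, we get the temperature is above 11°C or the temperature is at most 142°C.

The temperature is above 11°C or the temperature is at most 142°C.


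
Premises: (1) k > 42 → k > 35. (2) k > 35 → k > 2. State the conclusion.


Hypothetical syllogism: P → Q, Q → R ⊢ P → R
Premise 1: k > 42 → k > 35
Premise 2: k > 35 → k > 2
Chain the implications: the middle term (k > 35) links the two.
Conclusion: If k > 42, then k > 2.

If k > 42, then k > 2.


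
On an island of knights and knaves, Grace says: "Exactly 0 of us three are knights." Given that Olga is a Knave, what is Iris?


Grace claims exactly 0 knights among Grace, Olga, Iris.
Given: Olga is a Knave.

Case 1: Grace is a Knight (tells truth)
  Then exactly 0 of the three are knights.
  Counting Grace, Olga: 1 knight(s) so far. Need -1 more → impossible.
Case 2: Grace is a Knave (lies)
  Then the count is NOT 0.
  If Iris = Knave, count = 0 = 0 → claim would be true, contradicts lie.
  If Iris = Knight, count = 1 ≠ 0 → lie confirmed ✓

Iris is a Knight.

Knight


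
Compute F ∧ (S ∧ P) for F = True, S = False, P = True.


F = True, S = False, P = True
Step 1: S ∧ P = False AND True = False
Step 2: F ∧ False = True AND False = False
AND is true only when ALL operands are true.

False


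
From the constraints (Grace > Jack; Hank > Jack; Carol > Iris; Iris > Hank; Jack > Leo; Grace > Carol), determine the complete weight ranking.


Constraints: Grace > Jack; Hank > Jack; Carol > Iris; Iris > Hank; Jack > Leo; Grace > Carol
Method: at each step, the next-highest is the one remaining person who never appears on the smaller side of a constraint between remaining people.
  Step 1: remaining {Carol, Iris, Grace, Hank, Leo, Jack}; on the smaller side: {Carol, Iris, Hank, Leo, Jack} → Grace is next (Grace > Jack; Grace > Carol).
  Step 2: remaining {Carol, Iris, Hank, Leo, Jack}; on the smaller side: {Iris, Hank, Leo, Jack} → Carol is next (Carol > Iris).
  Step 3: remaining {Iris, Hank, Leo, Jack}; on the smaller side: {Hank, Leo, Jack} → Iris is next (Iris > Hank).
  Step 4: remaining {Hank, Leo, Jack}; on the smaller side: {Leo, Jack} → Hank is next (Hank > Jack).
  Step 5: remaining {Leo, Jack}; on the smaller side: {Leo} → Jack is next (Jack > Leo).
  Step 6: only Leo remains → lowest.
Final ranking (highest to lowest):

Grace > Carol > Iris > Hank > Jack > Leo


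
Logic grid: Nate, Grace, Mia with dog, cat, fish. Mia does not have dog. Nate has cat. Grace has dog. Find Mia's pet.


From clues:
  Grace → dog
  Nate → cat
By elimination, Mia gets the remaining.

fish


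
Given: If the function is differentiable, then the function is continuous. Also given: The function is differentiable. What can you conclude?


Modus ponens: P → Q, P ⊢ Q
P: the function is differentiable
Q: the function is continuous
We have P → Q and P is true.
By modus ponens, Q must be true.

The function is continuous


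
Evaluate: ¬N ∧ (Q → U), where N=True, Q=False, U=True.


N = True, Q = False, U = True
Expression: ¬N ∧ (Q → U)
Step 1: ¬N = NOT True = False
Step 2: Q → U = False → True (false only if Q=True, U=False) = True
Step 3: (False) ∧ (True) = False AND True = False

False


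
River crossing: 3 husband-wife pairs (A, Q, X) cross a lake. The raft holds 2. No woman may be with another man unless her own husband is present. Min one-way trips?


Label couples A, Q, X (H = husband, W = wife).
Counting alone: 6 people, the raft carries 2 and someone must bring it back, so each round trip nets at most +1 on the far side until the last crossing → at least 9 trips. The jealousy constraint makes 9 impossible; the shortest valid schedule has 11:
1. WA+WQ →  (far: WA,WQ; near: HA,HQ,HX,WX)
2. WA ←       (far: WQ; near: HA,HQ,HX,WA,WX)
3. WA+WX →  (far: WA,WQ,WX; near: HA,HQ,HX)
4. WA ←       (far: WQ,WX; near: HA,HQ,HX,WA)
5. HQ+HX →  (far: HQ,WQ,HX,WX; near: HA,WA)
6. HQ+WQ ←  (far: HX,WX; near: HA,WA,HQ,WQ)
7. HA+HQ →  (far: HA,HQ,HX,WX; near: WA,WQ)
8. WX ←       (far: HA,HQ,HX; near: WA,WQ,WX)
9. WA+WQ →  (far: HA,WA,HQ,WQ,HX; near: WX)
10. HX ←      (far: HA,WA,HQ,WQ; near: HX,WX)
11. HX+WX → (far: all six; near: empty)
In every state each wife is either with her husband or with no other man.
Minimum trips = 11

11


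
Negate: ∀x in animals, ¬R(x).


Original: ∀x ¬R(x)
Rule: ¬∀→∃, ¬∃→∀, negate predicate.
Negation: ∃x R(x)

∃x R(x)


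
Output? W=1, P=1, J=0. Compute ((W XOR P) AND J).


W XOR P = 1^1 = 0
0 AND 0 = 0

0


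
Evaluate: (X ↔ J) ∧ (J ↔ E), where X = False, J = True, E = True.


X = False, J = True, E = True
Step 1: X ↔ J is true when X and J have the same value. Result: False
Step 2: J ↔ E is true when J and E have the same value. Result: True
Step 3: False ∧ True = False

False


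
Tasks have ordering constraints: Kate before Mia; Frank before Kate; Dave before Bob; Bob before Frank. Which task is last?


Constraints: Kate before Mia; Frank before Kate; Dave before Bob; Bob before Frank
The last task can have nothing scheduled after it, so it must never appear on the left of a 'before'.
Tasks appearing before some other task: Kate, Frank, Dave, Bob.
The only task not in that list is Mia → it is last.

Mia


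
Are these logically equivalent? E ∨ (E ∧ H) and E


Expression 1: E ∨ (E ∧ H)
Expression 2: E
Truth table (E H | Expr1 Expr2):
  T T |   T     T
  T F |   T     T
  F T |   F     F
  F F |   F     F
All 4 rows agree, so the expressions are logically equivalent.

Yes


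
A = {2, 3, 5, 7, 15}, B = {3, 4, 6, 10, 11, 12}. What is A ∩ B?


A = {2, 3, 5, 7, 15}
B = {3, 4, 6, 10, 11, 12}
Operation: intersection
Elements in both: 3

{3}


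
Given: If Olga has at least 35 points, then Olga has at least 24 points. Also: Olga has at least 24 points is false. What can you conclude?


Modus tollens: P → Q, ¬Q ⊢ ¬P
P: Olga has at least 35 points
Q: Olga has at least 24 points
We have P → Q and Q is false.
By modus tollens, P must be false.

It is not the case that Olga has at least 35 points


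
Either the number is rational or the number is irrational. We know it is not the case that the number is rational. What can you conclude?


Disjunctive syllogism: P ∨ Q, ¬P ⊢ Q
Disjunction: the number is rational ∨ the number is irrational
We know it is not the case that the number is rational.
By disjunctive syllogism, the other disjunct must be true.

The number is irrational


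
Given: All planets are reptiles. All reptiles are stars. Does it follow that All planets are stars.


Premise 1: All planets are reptiles.
Premise 2: All reptiles are stars.
Conclusion: All planets are stars.
Barbara syllogism (AAA-1): All A are B, All B are C → All A are C.
Middle term (reptiles) distributed in premise 2.

Valid


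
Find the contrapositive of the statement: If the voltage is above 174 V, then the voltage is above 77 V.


Original: If the voltage is above 174 V, then the voltage is above 77 V
Contrapositive: If ¬Q, then ¬P
Negate Q: not (the voltage is above 77 V)
Negate P: not (the voltage is above 174 V)

If not (the voltage is above 77 V), then not (the voltage is above 174 V).


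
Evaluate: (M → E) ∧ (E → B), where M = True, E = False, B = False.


M = True, E = False, B = False
Step 1: M → E is false only when M=True and E=False. Result: False
Step 2: E → B is false only when E=True and B=False. Result: True
Step 3: False ∧ True = False

False


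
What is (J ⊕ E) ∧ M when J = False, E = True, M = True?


J = False, E = True, M = True
Step 1: J ⊕ E = False XOR True = True
Step 2: True ∧ M = True AND True = True
XOR true when exactly one of J,E is true; then AND with M.

True


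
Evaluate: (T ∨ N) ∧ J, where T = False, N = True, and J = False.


T = False, N = True, J = False
Step 1: T ∨ N = False OR True = True
Step 2: True ∧ J = True AND False = False
OR is true when at least one operand is true; AND requires both.

False


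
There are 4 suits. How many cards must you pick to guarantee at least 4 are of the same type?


Pigeonhole: to guarantee k in one of n categories, need (k-1)×n + 1.
k = 4, n = 4
Minimum = (4-1) × 4 + 1 = 3 × 4 + 1

13


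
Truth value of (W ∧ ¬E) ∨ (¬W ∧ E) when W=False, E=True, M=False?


W = False, E = True, M = False
Expression: (W ∧ ¬E) ∨ (¬W ∧ E)
Step 1: ¬E = NOT True = False
Step 2: W ∧ ¬E = False AND False = False
Step 3: ¬W = NOT False = True
Step 4: ¬W ∧ E = True AND True = True
Step 5: (False) ∨ (True) = False OR True = True

True


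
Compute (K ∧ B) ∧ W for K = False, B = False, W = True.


K = False, B = False, W = True
Step 1: K ∧ B = False AND False = False
Step 2: False ∧ W = False AND True = False
AND is true only when ALL operands are true.

False


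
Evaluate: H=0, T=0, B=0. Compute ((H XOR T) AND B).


H XOR T = 0^0 = 0
0 AND 0 = 0

0


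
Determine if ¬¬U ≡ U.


Expression 1: ¬¬U
Expression 2: U
Truth table (U | Expr1 Expr2):
  T |   T     T
  F |   F     F
All 2 rows agree, so the expressions are logically equivalent.

Yes


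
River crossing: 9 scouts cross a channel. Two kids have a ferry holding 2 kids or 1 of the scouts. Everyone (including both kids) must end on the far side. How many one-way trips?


Per crossing of one of the scouts: kids→, one←, one of the scouts→, one← = 4 trips
9 × 4 = 36, + 1 final kids→ = 37
Minimum trips = 37

37


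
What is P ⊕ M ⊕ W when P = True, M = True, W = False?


P = True, M = True, W = False
Step 1: P ⊕ M = True XOR True = False
Step 2: False ⊕ W = False XOR False = False
XOR is true when an odd number of operands are true.

False


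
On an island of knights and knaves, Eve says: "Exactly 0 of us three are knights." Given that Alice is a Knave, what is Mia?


Eve claims exactly 0 knights among Eve, Alice, Mia.
Given: Alice is a Knave.

Case 1: Eve is a Knight (tells truth)
  Then exactly 0 of the three are knights.
  Counting Eve, Alice: 1 knight(s) so far. Need -1 more → impossible.
Case 2: Eve is a Knave (lies)
  Then the count is NOT 0.
  If Mia = Knave, count = 0 = 0 → claim would be true, contradicts lie.
  If Mia = Knight, count = 1 ≠ 0 → lie confirmed ✓

Mia is a Knight.

Knight


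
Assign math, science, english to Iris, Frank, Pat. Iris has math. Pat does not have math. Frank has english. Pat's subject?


From clues:
  Frank → english
  Iris → math
By elimination, Pat gets the remaining.

science


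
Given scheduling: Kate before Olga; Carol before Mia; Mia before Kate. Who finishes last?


Constraints: Kate before Olga; Carol before Mia; Mia before Kate
The last task can have nothing scheduled after it, so it must never appear on the left of a 'before'.
Tasks appearing before some other task: Kate, Carol, Mia.
The only task not in that list is Olga → it is last.

Olga


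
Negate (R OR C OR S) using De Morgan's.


De Morgan's law: ¬(P ∨ Q ∨ R) ≡ ¬P ∧ ¬Q ∧ ¬R
¬(R ∨ C ∨ S) = ¬R ∧ ¬C ∧ ¬S

¬R ∧ ¬C ∧ ¬S


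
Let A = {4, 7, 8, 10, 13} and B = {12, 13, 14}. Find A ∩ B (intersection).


A = {4, 7, 8, 10, 13}
B = {12, 13, 14}
Operation: intersection
Elements in both: 13

{13}


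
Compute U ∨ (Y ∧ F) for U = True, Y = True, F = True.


U = True, Y = True, F = True
Step 1: Y ∧ F = True AND True = True
Step 2: U ∨ True = True OR True = True
AND evaluated first (higher precedence); then OR applied.

True


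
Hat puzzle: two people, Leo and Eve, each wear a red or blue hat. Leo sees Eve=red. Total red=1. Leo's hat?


Total red = 1, Eve = red
Red accounted for: 1
Remaining for Leo: 0
Leo's hat is blue.

blue


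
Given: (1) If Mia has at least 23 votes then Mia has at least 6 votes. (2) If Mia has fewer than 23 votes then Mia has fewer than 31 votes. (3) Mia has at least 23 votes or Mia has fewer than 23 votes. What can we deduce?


Constructive dilemma: (P → Q) ∧ (R → S), P ∨ R ⊢ Q ∨ S
Premise 1: Mia has at least 23 votes → Mia has at least 6 votes
Premise 2: Mia has fewer than 23 votes → Mia has fewer than 31 votes
Premise 3: Mia has at least 23 votes ∨ Mia has fewer than 23 votes
Case 1: Assuming Mia has at least 23 votes, then by Premise 1, Mia has at least 6 votes.
Case 2: Assuming Mia has fewer than 23 votes, then by Premise 2, Mia has fewer than 31 votes.
Since one of Mia has at least 23 votes or Mia has fewer than 23 votes must hold, we get Mia has at least 6 votes or Mia has fewer than 31 votes.

Mia has at least 6 votes or Mia has fewer than 31 votes.


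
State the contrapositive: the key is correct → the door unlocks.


Original: If the key is correct, then the door unlocks
Contrapositive: If ¬Q, then ¬P
Negate Q: not (the door unlocks)
Negate P: not (the key is correct)

If not (the door unlocks), then not (the key is correct).


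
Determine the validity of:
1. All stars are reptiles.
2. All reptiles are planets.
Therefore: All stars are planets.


Premise 1: All stars are reptiles.
Premise 2: All reptiles are planets.
Conclusion: All stars are planets.
Barbara syllogism (AAA-1): All A are B, All B are C → All A are C.
Middle term (reptiles) distributed in premise 2.

Valid


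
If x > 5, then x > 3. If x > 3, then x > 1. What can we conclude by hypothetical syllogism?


Hypothetical syllogism: P → Q, Q → R ⊢ P → R
Premise 1: x > 5 → x > 3
Premise 2: x > 3 → x > 1
Chain the implications: the middle term (x > 3) links the two.
Conclusion: If x > 5, then x > 1.

If x > 5, then x > 1.


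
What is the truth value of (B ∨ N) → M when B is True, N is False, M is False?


B = True, N = False, M = False
Step 1: B ∨ N = True OR False = True
Step 2: (True) → M: false only when antecedent=True and M=False.
Result: False

False


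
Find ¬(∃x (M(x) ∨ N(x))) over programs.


Original: ∃x (M(x) ∨ N(x))
Rule: ¬∀→∃, ¬∃→∀, negate predicate.
Negation: ∀x (¬M(x) ∧ ¬N(x))

∀x (¬M(x) ∧ ¬N(x))


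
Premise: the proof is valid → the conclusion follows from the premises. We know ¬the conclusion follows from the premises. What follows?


Modus tollens: P → Q, ¬Q ⊢ ¬P
P: the proof is valid
Q: the conclusion follows from the premises
We have P → Q and Q is false.
By modus tollens, P must be false.

It is not the case that the proof is valid


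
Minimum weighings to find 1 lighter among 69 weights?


Each weighing has 3 outcomes (left heavy / balance / right heavy), so k weighings distinguish at most 3^k cases; splitting into three near-equal groups achieves this.
Need 3^k ≥ 69: 3^3 = 27 < 69 ≤ 3^4 = 81
k = ⌈log₃(69)⌉ = 4

4


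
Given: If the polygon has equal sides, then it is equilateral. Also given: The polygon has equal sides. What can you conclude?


Modus ponens: P → Q, P ⊢ Q
P: the polygon has equal sides
Q: it is equilateral
We have P → Q and P is true.
By modus ponens, Q must be true.

It is equilateral


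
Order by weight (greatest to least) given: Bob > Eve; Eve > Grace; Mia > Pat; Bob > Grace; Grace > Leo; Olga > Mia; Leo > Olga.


Constraints: Bob > Eve; Eve > Grace; Mia > Pat; Bob > Grace; Grace > Leo; Olga > Mia; Leo > Olga
Method: at each step, the next-highest is the one remaining person who never appears on the smaller side of a constraint between remaining people.
  Step 1: remaining {Olga, Bob, Grace, Eve, Mia, Leo, Pat}; on the smaller side: {Olga, Grace, Eve, Mia, Leo, Pat} → Bob is next (Bob > Eve; Bob > Grace).
  Step 2: remaining {Olga, Grace, Eve, Mia, Leo, Pat}; on the smaller side: {Olga, Grace, Mia, Leo, Pat} → Eve is next (Eve > Grace).
  Step 3: remaining {Olga, Grace, Mia, Leo, Pat}; on the smaller side: {Olga, Mia, Leo, Pat} → Grace is next (Grace > Leo).
  Step 4: remaining {Olga, Mia, Leo, Pat}; on the smaller side: {Olga, Mia, Pat} → Leo is next (Leo > Olga).
  Step 5: remaining {Olga, Mia, Pat}; on the smaller side: {Mia, Pat} → Olga is next (Olga > Mia).
  Step 6: remaining {Mia, Pat}; on the smaller side: {Pat} → Mia is next (Mia > Pat).
  Step 7: only Pat remains → lowest.
Final ranking (highest to lowest):

Bob > Eve > Grace > Leo > Olga > Mia > Pat


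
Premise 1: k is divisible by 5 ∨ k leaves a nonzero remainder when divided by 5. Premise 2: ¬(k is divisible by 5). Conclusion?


Disjunctive syllogism: P ∨ Q, ¬P ⊢ Q
Disjunction: k is divisible by 5 ∨ k leaves a nonzero remainder when divided by 5
We know it is not the case that k is divisible by 5.
By disjunctive syllogism, the other disjunct must be true.

k leaves a nonzero remainder when divided by 5


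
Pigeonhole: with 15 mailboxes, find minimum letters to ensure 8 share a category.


Pigeonhole: to guarantee k in one of n categories, need (k-1)×n + 1.
k = 8, n = 15
Minimum = (8-1) × 15 + 1 = 7 × 15 + 1

106


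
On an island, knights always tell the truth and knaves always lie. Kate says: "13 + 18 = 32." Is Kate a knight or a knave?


Statement: "13 + 18 = 32."
Actual: 13 + 18 = 31
Claimed: 32
Statement is FALSE → Kate lies → Knave

Knave


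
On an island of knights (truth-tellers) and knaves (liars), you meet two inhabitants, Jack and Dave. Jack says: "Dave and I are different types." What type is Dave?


Jack says: "Dave and I are different types."
Case 1: Jack is a Knight (truth-teller)
  Statement is true → they ARE different → Dave is a Knave
Case 2: Jack is a Knave (liar)
  Statement is false → they are NOT different → Dave is a Knave
In both cases, Dave is a Knave.

Knave


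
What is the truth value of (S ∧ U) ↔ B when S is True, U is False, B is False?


S = True, U = False, B = False
Step 1: S ∧ U = True AND False = False
Step 2: (False) ↔ B: true when both sides have same truth value.
Result: False ↔ False = True

True


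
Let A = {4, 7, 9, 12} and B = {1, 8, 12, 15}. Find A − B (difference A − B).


A = {4, 7, 9, 12}
B = {1, 8, 12, 15}
Operation: difference A − B
In A but not B: 4, 7, 9

{4, 7, 9}


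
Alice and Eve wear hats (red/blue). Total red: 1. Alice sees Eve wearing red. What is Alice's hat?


Total red = 1, Eve = red
Red accounted for: 1
Remaining for Alice: 0
Alice's hat is blue.

blue


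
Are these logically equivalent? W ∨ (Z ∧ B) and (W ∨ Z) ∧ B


Expression 1: W ∨ (Z ∧ B)
Expression 2: (W ∨ Z) ∧ B
Truth table (W Z B | Expr1 Expr2):
  T T T |   T     T
  T T F |   T     F   ← differ
  T F T |   T     T
  T F F |   T     F   ← differ
  F T T |   T     T
  F T F |   F     F
  F F T |   F     F
  F F F |   F     F
Counterexample: W=T, Z=T, B=F gives Expr1 = T but Expr2 = F, so the expressions are NOT logically equivalent.

No


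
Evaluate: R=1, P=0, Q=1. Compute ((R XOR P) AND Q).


R XOR P = 1^0 = 1
1 AND 1 = 1

1


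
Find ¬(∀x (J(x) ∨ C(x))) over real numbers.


Original: ∀x (J(x) ∨ C(x))
Rule: ¬∀→∃, ¬∃→∀, negate predicate.
Negation: ∃x (¬J(x) ∧ ¬C(x))

∃x (¬J(x) ∧ ¬C(x))


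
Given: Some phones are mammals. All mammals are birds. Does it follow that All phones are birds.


Premise 1: Some phones are mammals.
Premise 2: All mammals are birds.
Conclusion: All phones are birds.
Fallacy: illicit minor. The minor term (phones) is distributed in the conclusion ('All phones ...') but undistributed in its premise ('Some phones are mammals' doesn't cover all phones).
Only 'Some phones are birds' follows, not 'All'.

Invalid


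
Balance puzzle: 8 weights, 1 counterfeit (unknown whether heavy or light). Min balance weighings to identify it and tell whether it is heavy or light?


Let n = 8. 16 possibilities (n weights × lighter/heavier); each weighing has 3 outcomes.
Bound for k weighings: say the first weighing puts j weights on each pan. If it tips, the 2j weighed weights remain suspects (each with a known direction) and k-1 weighings give 3^(k-1) outcomes; 3^(k-1) is odd, so 2j ≤ 3^(k-1) - 1. If it balances, the n - 2j unweighed weights remain with direction unknown: 2(n - 2j) ≤ 3^(k-1) - 1 by the same parity argument. Adding, n ≤ (3^(k-1) - 1) + (3^(k-1) - 1)/2 = (3^k - 3)/2, and the classical three-group strategy achieves this (3 weights in 2 weighings, 12 in 3, 39 in 4, 120 in 5).
So we need the smallest k with (3^k - 3)/2 ≥ 8.
k = 2: (3^2 - 3)/2 = 3 < 8 ✗
k = 3: (3^3 - 3)/2 = 12 ≥ 8 ✓

3


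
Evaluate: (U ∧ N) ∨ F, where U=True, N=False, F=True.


U = True, N = False, F = True
Expression: (U ∧ N) ∨ F
Step 1: U ∧ N = True AND False = False
Step 2: (False) ∨ F = False OR True = True

True


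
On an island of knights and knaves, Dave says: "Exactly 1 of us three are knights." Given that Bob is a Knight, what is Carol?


Dave claims exactly 1 knights among Dave, Bob, Carol.
Given: Bob is a Knight.

Case 1: Dave is a Knight (tells truth)
  Then exactly 1 of the three are knights.
  Counting Dave, Bob: 2 knight(s) so far. Need -1 more → impossible.
Case 2: Dave is a Knave (lies)
  Then the count is NOT 1.
  If Carol = Knave, count = 1 = 1 → claim would be true, contradicts lie.
  If Carol = Knight, count = 2 ≠ 1 → lie confirmed ✓

Carol is a Knight.

Knight


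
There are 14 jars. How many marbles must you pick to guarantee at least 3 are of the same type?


Pigeonhole: to guarantee k in one of n categories, need (k-1)×n + 1.
k = 3, n = 14
Minimum = (3-1) × 14 + 1 = 2 × 14 + 1

29


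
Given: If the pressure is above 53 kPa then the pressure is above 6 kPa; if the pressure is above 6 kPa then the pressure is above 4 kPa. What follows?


Hypothetical syllogism: P → Q, Q → R ⊢ P → R
Premise 1: the pressure is above 53 kPa → the pressure is above 6 kPa
Premise 2: the pressure is above 6 kPa → the pressure is above 4 kPa
Chain the implications: the middle term (the pressure is above 6 kPa) links the two.
Conclusion: If the pressure is above 53 kPa, then the pressure is above 4 kPa.

If the pressure is above 53 kPa, then the pressure is above 4 kPa.


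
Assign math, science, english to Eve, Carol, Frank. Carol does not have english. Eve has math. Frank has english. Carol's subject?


From clues:
  Frank → english
  Eve → math
By elimination, Carol gets the remaining.

science


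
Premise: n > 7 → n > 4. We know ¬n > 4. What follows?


Modus tollens: P → Q, ¬Q ⊢ ¬P
P: n > 7
Q: n > 4
We have P → Q and Q is false.
By modus tollens, P must be false.

It is not the case that n > 7


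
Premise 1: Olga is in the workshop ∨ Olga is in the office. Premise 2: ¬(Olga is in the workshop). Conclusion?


Disjunctive syllogism: P ∨ Q, ¬P ⊢ Q
Disjunction: Olga is in the workshop ∨ Olga is in the office
We know it is not the case that Olga is in the workshop.
By disjunctive syllogism, the other disjunct must be true.

Olga is in the office


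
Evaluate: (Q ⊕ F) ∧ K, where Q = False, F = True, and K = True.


Q = False, F = True, K = True
Step 1: Q ⊕ F = False XOR True = True
Step 2: True ∧ K = True AND True = True
XOR true when exactly one of Q,F is true; then AND with K.

True


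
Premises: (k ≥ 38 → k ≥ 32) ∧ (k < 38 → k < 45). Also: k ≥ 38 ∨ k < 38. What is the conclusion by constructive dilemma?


Constructive dilemma: (P → Q) ∧ (R → S), P ∨ R ⊢ Q ∨ S
Premise 1: k ≥ 38 → k ≥ 32
Premise 2: k < 38 → k < 45
Premise 3: k ≥ 38 ∨ k < 38
Case 1: Assuming k ≥ 38, then by Premise 1, k ≥ 32.
Case 2: Assuming k < 38, then by Premise 2, k < 45.
Since one of k ≥ 38 or k < 38 must hold, we get k ≥ 32 or k < 45.

k ≥ 32 or k < 45.


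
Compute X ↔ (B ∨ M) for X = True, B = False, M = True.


X = True, B = False, M = True
Step 1: B ∨ M = False OR True = True
Step 2: X ↔ (True): true when both sides have same truth value.
Result: True ↔ True = True

True


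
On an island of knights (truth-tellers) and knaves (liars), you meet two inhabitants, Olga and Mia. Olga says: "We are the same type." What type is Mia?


Olga says: "We are the same type."
Case 1: Olga is a Knight (truth-teller)
  Statement is true → they ARE the same → Mia is also a Knight
Case 2: Olga is a Knave (liar)
  Statement is false → they are NOT the same → Mia is a Knight
In both cases, Mia is a Knight.

Knight


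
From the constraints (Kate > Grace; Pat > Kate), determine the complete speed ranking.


Constraints: Kate > Grace; Pat > Kate
Method: at each step, the next-highest is the one remaining person who never appears on the smaller side of a constraint between remaining people.
  Step 1: remaining {Kate, Pat, Grace}; on the smaller side: {Kate, Grace} → Pat is next (Pat > Kate).
  Step 2: remaining {Kate, Grace}; on the smaller side: {Grace} → Kate is next (Kate > Grace).
  Step 3: only Grace remains → lowest.
Final ranking (highest to lowest):

Pat > Kate > Grace


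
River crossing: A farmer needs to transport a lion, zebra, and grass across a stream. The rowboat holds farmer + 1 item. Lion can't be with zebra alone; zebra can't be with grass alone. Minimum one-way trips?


1. farmer+zebra → 2. farmer ← 3. farmer+lion → 4. farmer+zebra ← 5. farmer+grass → 6. farmer ← 7. farmer+zebra →
Minimum trips = 7

7


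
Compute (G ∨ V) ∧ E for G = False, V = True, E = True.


G = False, V = True, E = True
Step 1: G ∨ V = False OR True = True
Step 2: True ∧ E = True AND True = True
OR is true when at least one operand is true; AND requires both.

True


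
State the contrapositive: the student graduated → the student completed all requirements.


Original: If the student graduated, then the student completed all requirements
Contrapositive: If ¬Q, then ¬P
Negate Q: not (the student completed all requirements)
Negate P: not (the student graduated)

If not (the student completed all requirements), then not (the student graduated).


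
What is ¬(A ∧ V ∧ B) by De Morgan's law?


De Morgan's law: ¬(P ∧ Q ∧ R) ≡ ¬P ∨ ¬Q ∨ ¬R
¬(A ∧ V ∧ B) = ¬A ∨ ¬V ∨ ¬B

¬A ∨ ¬V ∨ ¬B


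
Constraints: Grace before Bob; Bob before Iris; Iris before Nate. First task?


Constraints: Grace before Bob; Bob before Iris; Iris before Nate
The first task can have nothing scheduled before it, so it must never appear on the right of a 'before'.
Tasks appearing after some 'before': Bob, Iris, Nate.
The only task not in that list is Grace → it is first.

Grace


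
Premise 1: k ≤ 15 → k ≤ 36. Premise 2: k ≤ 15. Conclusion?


Modus ponens: P → Q, P ⊢ Q
P: k ≤ 15
Q: k ≤ 36
We have P → Q and P is true.
By modus ponens, Q must be true.

k ≤ 36


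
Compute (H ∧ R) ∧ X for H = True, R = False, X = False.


H = True, R = False, X = False
Step 1: H ∧ R = True AND False = False
Step 2: False ∧ X = False AND False = False
AND is true only when ALL operands are true.

False


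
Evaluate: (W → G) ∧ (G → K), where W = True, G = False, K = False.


W = True, G = False, K = False
Step 1: W → G is false only when W=True and G=False. Result: False
Step 2: G → K is false only when G=True and K=False. Result: True
Step 3: False ∧ True = False

False


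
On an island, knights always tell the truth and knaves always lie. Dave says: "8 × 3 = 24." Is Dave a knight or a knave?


Statement: "8 × 3 = 24."
Actual: 8 × 3 = 24
Claimed: 24
Statement is TRUE → Dave tells the truth → Knight

Knight


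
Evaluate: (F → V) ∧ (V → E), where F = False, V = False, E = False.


F = False, V = False, E = False
Step 1: F → V is false only when F=True and V=False. Result: True
Step 2: V → E is false only when V=True and E=False. Result: True
Step 3: True ∧ True = True

True


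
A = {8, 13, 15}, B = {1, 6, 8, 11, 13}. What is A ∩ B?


A = {8, 13, 15}
B = {1, 6, 8, 11, 13}
Operation: intersection
Elements in both: 8, 13

{8, 13}


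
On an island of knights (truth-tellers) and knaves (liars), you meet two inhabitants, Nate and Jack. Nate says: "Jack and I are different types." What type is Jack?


Nate says: "Jack and I are different types."
Case 1: Nate is a Knight (truth-teller)
  Statement is true → they ARE different → Jack is a Knave
Case 2: Nate is a Knave (liar)
  Statement is false → they are NOT different → Jack is a Knave
In both cases, Jack is a Knave.

Knave


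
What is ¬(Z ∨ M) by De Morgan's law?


De Morgan's law: ¬(P ∨ Q) ≡ ¬P ∧ ¬Q
¬(Z ∨ M) = ¬Z ∧ ¬M

¬Z ∧ ¬M


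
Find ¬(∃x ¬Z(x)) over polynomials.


Original: ∃x ¬Z(x)
Rule: ¬∀→∃, ¬∃→∀, negate predicate.
Negation: ∀x Z(x)

∀x Z(x)


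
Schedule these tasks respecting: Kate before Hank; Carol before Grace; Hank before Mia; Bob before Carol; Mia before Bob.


Constraints: Kate before Hank; Carol before Grace; Hank before Mia; Bob before Carol; Mia before Bob
Method: repeatedly schedule the remaining task that has no remaining task required before it.
  Step 1: remaining {Hank, Grace, Carol, Kate, Bob, Mia}; every task except Kate still has a predecessor pending → schedule Kate.
  Step 2: remaining {Hank, Grace, Carol, Bob, Mia}; every task except Hank still has a predecessor pending → schedule Hank.
  Step 3: remaining {Grace, Carol, Bob, Mia}; every task except Mia still has a predecessor pending → schedule Mia.
  Step 4: remaining {Grace, Carol, Bob}; every task except Bob still has a predecessor pending → schedule Bob.
  Step 5: remaining {Grace, Carol}; every task except Carol still has a predecessor pending → schedule Carol.
  Step 6: only Grace remains → schedule Grace.
Resulting order:

Kate → Hank → Mia → Bob → Carol → Grace


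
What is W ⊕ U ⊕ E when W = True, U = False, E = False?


W = True, U = False, E = False
Step 1: W ⊕ U = True XOR False = True
Step 2: True ⊕ E = True XOR False = True
XOR is true when an odd number of operands are true.

True


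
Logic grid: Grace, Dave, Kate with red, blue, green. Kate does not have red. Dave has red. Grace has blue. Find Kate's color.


From clues:
  Grace → blue
  Dave → red
By elimination, Kate gets the remaining.

green


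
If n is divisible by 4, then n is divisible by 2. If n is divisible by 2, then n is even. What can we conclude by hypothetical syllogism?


Hypothetical syllogism: P → Q, Q → R ⊢ P → R
Premise 1: n is divisible by 4 → n is divisible by 2
Premise 2: n is divisible by 2 → n is even
Chain the implications: the middle term (n is divisible by 2) links the two.
Conclusion: If n is divisible by 4, then n is even.

If n is divisible by 4, then n is even.


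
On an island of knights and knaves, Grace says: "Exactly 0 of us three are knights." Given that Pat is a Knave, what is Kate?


Grace claims exactly 0 knights among Grace, Pat, Kate.
Given: Pat is a Knave.

Case 1: Grace is a Knight (tells truth)
  Then exactly 0 of the three are knights.
  Counting Grace, Pat: 1 knight(s) so far. Need -1 more → impossible.
Case 2: Grace is a Knave (lies)
  Then the count is NOT 0.
  If Kate = Knave, count = 0 = 0 → claim would be true, contradicts lie.
  If Kate = Knight, count = 1 ≠ 0 → lie confirmed ✓

Kate is a Knight.

Knight


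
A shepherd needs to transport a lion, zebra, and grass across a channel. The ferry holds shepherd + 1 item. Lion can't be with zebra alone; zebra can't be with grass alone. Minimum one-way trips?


1. shepherd+zebra → 2. shepherd ← 3. shepherd+lion → 4. shepherd+zebra ← 5. shepherd+grass → 6. shepherd ← 7. shepherd+zebra →
Minimum trips = 7

7


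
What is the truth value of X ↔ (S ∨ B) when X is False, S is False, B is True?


X = False, S = False, B = True
Step 1: S ∨ B = False OR True = True
Step 2: X ↔ (True): true when both sides have same truth value.
Result: False ↔ True = False

False


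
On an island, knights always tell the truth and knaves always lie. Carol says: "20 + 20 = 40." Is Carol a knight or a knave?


Statement: "20 + 20 = 40."
Actual: 20 + 20 = 40
Claimed: 40
Statement is TRUE → Carol tells the truth → Knight

Knight


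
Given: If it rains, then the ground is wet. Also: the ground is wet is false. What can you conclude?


Modus tollens: P → Q, ¬Q ⊢ ¬P
P: it rains
Q: the ground is wet
We have P → Q and Q is false.
By modus tollens, P must be false.

It is not the case that it rains


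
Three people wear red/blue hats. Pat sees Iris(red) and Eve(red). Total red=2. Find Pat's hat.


Total red = 2, seen red = 2
Own red = 2 - 2 = 0
Pat's hat is blue.

blue


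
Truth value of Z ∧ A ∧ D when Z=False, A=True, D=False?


Z = False, A = True, D = False
Expression: Z ∧ A ∧ D
Step 1: Z ∧ A = False AND True = False
Step 2: (False) ∧ D = False AND False = False

False


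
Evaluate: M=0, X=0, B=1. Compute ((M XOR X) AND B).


M XOR X = 0^0 = 0
0 AND 1 = 0

0


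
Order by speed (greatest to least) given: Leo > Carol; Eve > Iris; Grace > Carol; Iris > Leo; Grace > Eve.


Constraints: Leo > Carol; Eve > Iris; Grace > Carol; Iris > Leo; Grace > Eve
Method: at each step, the next-highest is the one remaining person who never appears on the smaller side of a constraint between remaining people.
  Step 1: remaining {Iris, Grace, Eve, Leo, Carol}; on the smaller side: {Iris, Eve, Leo, Carol} → Grace is next (Grace > Carol; Grace > Eve).
  Step 2: remaining {Iris, Eve, Leo, Carol}; on the smaller side: {Iris, Leo, Carol} → Eve is next (Eve > Iris).
  Step 3: remaining {Iris, Leo, Carol}; on the smaller side: {Leo, Carol} → Iris is next (Iris > Leo).
  Step 4: remaining {Leo, Carol}; on the smaller side: {Carol} → Leo is next (Leo > Carol).
  Step 5: only Carol remains → lowest.
Final ranking (highest to lowest):

Grace > Eve > Iris > Leo > Carol


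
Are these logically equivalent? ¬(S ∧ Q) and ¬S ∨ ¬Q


Expression 1: ¬(S ∧ Q)
Expression 2: ¬S ∨ ¬Q
Truth table (S Q | Expr1 Expr2):
  T T |   F     F
  T F |   T     T
  F T |   T     T
  F F |   T     T
All 4 rows agree, so the expressions are logically equivalent.

Yes


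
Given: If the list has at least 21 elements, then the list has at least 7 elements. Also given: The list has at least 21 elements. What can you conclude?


Modus ponens: P → Q, P ⊢ Q
P: the list has at least 21 elements
Q: the list has at least 7 elements
We have P → Q and P is true.
By modus ponens, Q must be true.

The list has at least 7 elements


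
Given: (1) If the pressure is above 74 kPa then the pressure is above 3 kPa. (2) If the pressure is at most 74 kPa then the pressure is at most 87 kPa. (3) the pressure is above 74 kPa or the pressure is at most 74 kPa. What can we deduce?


Constructive dilemma: (P → Q) ∧ (R → S), P ∨ R ⊢ Q ∨ S
Premise 1: the pressure is above 74 kPa → the pressure is above 3 kPa
Premise 2: the pressure is at most 74 kPa → the pressure is at most 87 kPa
Premise 3: the pressure is above 74 kPa ∨ the pressure is at most 74 kPa
Case 1: Assuming the pressure is above 74 kPa, then by Premise 1, the pressure is above 3 kPa.
Case 2: Assuming the pressure is at most 74 kPa, then by Premise 2, the pressure is at most 87 kPa.
Since one of the pressure is above 74 kPa or the pressure is at most 74 kPa must hold, we get the pressure is above 3 kPa or the pressure is at most 87 kPa.

The pressure is above 3 kPa or the pressure is at most 87 kPa.


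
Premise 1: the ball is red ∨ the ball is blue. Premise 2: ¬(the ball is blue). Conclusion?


Disjunctive syllogism: P ∨ Q, ¬P ⊢ Q
Disjunction: the ball is red ∨ the ball is blue
We know it is not the case that the ball is blue.
By disjunctive syllogism, the other disjunct must be true.

The ball is red
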